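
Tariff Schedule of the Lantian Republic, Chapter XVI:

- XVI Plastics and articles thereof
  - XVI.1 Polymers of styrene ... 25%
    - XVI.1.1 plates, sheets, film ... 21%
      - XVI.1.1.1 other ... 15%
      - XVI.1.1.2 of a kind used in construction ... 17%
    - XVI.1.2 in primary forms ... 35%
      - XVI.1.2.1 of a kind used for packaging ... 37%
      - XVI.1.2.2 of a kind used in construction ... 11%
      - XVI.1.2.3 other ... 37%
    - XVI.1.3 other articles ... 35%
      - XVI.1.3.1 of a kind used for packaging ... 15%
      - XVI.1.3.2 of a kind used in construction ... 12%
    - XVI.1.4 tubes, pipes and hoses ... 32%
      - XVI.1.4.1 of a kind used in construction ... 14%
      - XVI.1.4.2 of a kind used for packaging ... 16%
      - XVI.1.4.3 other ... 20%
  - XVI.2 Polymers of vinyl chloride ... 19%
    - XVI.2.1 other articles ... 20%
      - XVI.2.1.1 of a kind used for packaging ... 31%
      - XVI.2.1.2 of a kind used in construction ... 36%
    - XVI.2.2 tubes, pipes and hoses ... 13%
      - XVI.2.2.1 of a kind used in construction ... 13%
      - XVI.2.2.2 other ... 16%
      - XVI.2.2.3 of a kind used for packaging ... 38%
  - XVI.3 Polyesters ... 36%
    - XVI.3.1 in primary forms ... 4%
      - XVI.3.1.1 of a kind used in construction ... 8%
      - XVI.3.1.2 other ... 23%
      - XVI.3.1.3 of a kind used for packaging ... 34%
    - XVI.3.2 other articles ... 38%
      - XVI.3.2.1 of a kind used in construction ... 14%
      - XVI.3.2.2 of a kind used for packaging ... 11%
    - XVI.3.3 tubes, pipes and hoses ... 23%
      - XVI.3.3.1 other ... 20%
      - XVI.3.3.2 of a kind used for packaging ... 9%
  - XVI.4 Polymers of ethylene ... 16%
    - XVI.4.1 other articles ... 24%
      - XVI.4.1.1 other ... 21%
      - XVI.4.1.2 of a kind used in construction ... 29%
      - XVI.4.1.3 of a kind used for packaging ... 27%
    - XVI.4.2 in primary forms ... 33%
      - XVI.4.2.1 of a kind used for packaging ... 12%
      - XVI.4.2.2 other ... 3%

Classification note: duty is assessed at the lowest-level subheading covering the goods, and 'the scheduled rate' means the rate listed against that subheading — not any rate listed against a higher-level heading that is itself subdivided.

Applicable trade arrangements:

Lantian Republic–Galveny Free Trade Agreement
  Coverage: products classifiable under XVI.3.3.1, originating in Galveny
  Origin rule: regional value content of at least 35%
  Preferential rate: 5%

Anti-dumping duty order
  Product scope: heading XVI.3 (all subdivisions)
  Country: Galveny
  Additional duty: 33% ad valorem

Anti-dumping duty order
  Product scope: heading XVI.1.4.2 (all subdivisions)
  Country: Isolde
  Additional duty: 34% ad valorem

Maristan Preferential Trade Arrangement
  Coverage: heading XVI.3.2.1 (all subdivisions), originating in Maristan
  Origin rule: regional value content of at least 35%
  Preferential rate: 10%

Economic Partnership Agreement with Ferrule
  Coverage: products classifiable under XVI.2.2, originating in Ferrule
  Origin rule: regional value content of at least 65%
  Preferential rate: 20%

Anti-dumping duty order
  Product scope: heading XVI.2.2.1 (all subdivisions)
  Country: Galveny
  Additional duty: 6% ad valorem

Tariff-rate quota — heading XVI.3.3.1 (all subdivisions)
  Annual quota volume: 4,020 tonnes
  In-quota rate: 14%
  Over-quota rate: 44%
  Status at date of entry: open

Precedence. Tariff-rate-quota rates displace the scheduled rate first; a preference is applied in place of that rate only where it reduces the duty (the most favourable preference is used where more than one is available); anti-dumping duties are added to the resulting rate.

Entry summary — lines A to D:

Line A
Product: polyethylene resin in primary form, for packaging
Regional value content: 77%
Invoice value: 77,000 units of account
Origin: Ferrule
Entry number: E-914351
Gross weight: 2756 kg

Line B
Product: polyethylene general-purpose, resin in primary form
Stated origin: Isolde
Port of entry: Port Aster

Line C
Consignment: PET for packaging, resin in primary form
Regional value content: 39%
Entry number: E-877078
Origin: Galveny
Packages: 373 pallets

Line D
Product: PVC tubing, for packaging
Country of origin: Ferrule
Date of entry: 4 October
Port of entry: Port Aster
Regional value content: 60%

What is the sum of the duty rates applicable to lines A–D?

Line A: polyethylene → XVI.4; resin in primary form → XVI.4.2; for packaging → XVI.4.2.1. Scheduled 12%. Ferrule agreement on XVI.2.2: XVI.4.2.1 not covered. → 12%.
Line B: polyethylene → XVI.4; resin in primary form → XVI.4.2; general-purpose → XVI.4.2.2. Scheduled 3%. No special measure applies. → 3%.
Line C: PET → XVI.3; resin in primary form → XVI.3.1; for packaging → XVI.3.1.3. Scheduled 34%. Galveny agreement on XVI.3.3.1: XVI.3.1.3 not covered; anti-dumping (Galveny, XVI.3): +33%; total 34% + 33% = 67%. → 67%.
Line D: PVC → XVI.2; tubing → XVI.2.2; for packaging → XVI.2.2.3. Scheduled 38%. Ferrule agreement on XVI.2.2: RVC < 65%. → 38%.
Sum: 12% + 3% + 67% + 38% = 120%.

120%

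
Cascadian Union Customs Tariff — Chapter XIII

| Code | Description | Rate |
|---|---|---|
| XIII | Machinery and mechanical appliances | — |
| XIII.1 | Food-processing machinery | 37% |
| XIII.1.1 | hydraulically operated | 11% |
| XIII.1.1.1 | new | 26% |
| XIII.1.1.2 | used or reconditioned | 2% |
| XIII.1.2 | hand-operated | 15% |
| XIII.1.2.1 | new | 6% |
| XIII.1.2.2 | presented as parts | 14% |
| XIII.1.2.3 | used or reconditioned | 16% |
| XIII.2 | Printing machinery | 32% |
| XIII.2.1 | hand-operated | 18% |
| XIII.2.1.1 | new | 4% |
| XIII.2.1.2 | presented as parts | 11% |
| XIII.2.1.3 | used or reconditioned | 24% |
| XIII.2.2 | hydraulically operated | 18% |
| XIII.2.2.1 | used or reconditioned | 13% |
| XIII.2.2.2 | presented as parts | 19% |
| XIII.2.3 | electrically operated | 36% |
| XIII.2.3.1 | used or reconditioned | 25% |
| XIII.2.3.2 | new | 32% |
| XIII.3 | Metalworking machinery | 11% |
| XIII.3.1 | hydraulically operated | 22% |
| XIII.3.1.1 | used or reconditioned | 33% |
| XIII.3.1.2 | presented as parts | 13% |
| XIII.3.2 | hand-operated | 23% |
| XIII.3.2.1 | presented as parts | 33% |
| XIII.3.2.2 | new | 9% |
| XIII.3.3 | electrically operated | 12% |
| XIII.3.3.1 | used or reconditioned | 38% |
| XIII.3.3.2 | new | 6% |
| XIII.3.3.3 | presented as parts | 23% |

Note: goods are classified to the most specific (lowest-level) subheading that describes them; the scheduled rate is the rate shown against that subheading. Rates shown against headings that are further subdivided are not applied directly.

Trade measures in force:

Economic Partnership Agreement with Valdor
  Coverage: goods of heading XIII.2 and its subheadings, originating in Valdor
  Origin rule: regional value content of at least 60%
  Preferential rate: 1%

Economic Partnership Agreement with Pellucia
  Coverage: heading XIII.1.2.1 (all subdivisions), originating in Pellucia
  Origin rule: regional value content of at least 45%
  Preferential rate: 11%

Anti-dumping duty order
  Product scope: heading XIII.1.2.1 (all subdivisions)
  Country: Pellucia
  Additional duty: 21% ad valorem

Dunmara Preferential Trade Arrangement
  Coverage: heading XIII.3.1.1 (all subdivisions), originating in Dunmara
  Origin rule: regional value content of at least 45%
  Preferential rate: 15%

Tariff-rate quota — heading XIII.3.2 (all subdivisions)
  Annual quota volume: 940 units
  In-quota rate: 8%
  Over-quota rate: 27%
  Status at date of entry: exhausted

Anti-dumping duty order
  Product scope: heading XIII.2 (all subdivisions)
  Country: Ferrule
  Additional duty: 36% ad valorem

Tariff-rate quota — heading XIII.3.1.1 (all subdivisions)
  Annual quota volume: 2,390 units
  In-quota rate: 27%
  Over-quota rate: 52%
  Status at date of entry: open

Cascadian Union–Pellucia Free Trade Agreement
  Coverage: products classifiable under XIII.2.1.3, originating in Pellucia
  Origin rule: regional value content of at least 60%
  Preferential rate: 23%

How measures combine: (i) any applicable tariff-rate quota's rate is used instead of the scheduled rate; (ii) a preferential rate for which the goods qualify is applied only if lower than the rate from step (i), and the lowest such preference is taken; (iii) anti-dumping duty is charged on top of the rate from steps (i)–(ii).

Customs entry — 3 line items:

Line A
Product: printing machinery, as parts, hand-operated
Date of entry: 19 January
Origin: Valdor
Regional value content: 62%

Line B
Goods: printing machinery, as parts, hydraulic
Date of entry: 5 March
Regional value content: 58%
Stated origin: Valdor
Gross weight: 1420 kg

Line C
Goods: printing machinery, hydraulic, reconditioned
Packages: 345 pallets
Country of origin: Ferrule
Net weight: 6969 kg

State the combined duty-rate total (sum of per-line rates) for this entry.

Line A: printing → XIII.2; hand-operated → XIII.2.1; as parts → XIII.2.1.2. Scheduled 11%. Valdor agreement on XIII.2: RVC ≥ 60% → 1% available; preferential 1%. → 1%.
Line B: printing → XIII.2; hydraulic → XIII.2.2; as parts → XIII.2.2.2. Scheduled 19%. Valdor agreement on XIII.2: RVC < 60%. → 19%.
Line C: printing → XIII.2; hydraulic → XIII.2.2; reconditioned → XIII.2.2.1. Scheduled 13%. anti-dumping (Ferrule, XIII.2): +36%; total 13% + 36% = 49%. → 49%.
Sum: 1% + 19% + 49% = 69%.

69%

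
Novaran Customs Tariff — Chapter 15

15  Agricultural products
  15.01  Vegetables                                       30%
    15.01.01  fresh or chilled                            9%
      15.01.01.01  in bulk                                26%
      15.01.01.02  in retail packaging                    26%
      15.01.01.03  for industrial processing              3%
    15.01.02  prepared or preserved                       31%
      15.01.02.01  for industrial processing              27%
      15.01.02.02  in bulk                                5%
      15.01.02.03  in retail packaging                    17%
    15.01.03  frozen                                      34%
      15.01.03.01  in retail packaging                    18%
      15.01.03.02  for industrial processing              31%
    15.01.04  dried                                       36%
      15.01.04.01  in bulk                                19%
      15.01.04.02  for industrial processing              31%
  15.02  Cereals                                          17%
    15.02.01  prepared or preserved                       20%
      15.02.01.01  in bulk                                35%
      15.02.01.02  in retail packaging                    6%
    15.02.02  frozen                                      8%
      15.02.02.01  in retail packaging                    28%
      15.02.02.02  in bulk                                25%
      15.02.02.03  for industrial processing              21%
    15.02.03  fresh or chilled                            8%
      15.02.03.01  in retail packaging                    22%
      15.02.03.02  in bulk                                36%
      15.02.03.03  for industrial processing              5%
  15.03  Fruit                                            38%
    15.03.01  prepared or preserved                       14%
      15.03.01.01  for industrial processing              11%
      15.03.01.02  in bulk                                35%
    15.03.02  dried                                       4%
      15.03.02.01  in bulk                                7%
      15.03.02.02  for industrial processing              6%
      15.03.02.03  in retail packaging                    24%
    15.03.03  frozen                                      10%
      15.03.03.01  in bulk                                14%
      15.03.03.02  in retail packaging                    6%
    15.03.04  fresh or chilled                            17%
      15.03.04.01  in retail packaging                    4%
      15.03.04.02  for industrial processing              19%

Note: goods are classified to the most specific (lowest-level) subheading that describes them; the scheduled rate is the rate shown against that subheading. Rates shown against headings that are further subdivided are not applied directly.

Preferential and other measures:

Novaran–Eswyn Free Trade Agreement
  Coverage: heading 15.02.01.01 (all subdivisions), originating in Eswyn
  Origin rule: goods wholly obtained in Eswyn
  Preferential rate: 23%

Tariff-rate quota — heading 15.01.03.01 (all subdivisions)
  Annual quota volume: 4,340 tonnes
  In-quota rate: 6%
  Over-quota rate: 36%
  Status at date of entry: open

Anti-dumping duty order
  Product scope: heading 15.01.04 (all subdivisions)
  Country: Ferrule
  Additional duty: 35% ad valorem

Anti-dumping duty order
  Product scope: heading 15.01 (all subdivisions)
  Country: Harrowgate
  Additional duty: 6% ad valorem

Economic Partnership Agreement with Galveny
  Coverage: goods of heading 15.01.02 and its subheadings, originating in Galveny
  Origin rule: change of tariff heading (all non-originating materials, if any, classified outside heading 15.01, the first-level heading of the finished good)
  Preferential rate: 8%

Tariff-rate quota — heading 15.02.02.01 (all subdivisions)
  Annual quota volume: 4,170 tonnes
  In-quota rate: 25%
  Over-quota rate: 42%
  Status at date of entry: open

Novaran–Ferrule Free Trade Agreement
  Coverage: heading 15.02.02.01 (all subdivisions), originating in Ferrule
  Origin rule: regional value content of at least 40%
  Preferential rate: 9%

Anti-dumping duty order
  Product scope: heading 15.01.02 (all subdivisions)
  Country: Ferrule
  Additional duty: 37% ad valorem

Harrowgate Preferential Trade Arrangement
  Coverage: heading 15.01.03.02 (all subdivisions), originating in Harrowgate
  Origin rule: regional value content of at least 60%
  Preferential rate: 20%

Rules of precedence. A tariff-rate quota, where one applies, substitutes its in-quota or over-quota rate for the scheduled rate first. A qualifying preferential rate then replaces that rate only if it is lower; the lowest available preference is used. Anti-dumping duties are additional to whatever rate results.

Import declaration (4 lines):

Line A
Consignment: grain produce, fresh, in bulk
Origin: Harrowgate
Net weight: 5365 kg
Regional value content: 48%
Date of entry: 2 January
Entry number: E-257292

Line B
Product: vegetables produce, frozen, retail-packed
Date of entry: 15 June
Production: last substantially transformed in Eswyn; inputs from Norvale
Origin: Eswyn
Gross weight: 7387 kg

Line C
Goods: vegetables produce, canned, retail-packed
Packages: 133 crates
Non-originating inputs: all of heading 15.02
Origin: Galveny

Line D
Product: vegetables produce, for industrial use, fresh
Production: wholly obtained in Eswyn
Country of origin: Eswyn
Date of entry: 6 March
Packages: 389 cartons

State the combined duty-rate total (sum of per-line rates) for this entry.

53%

Line A: grain → 15.02; fresh → 15.02.03; in bulk → 15.02.03.02. Scheduled 36%. Harrowgate agreement on 15.01.03.02: 15.02.03.02 not covered. → 36%.
Line B: vegetables → 15.01; frozen → 15.01.03; retail-packed → 15.01.03.01. Scheduled 18%. quota on 15.01.03.01 open → in-quota 6%; Eswyn agreement on 15.02.01.01: 15.01.03.01 not covered. → 6%.
Line C: vegetables → 15.01; canned → 15.01.02; retail-packed → 15.01.02.03. Scheduled 17%. Galveny agreement on 15.01.02: CTH met → 8% available; preferential 8%. → 8%.
Line D: vegetables → 15.01; fresh → 15.01.01; for industrial use → 15.01.01.03. Scheduled 3%. Eswyn agreement on 15.02.01.01: 15.01.01.03 not covered. → 3%.
Sum: 36% + 6% + 8% + 3% = 53%.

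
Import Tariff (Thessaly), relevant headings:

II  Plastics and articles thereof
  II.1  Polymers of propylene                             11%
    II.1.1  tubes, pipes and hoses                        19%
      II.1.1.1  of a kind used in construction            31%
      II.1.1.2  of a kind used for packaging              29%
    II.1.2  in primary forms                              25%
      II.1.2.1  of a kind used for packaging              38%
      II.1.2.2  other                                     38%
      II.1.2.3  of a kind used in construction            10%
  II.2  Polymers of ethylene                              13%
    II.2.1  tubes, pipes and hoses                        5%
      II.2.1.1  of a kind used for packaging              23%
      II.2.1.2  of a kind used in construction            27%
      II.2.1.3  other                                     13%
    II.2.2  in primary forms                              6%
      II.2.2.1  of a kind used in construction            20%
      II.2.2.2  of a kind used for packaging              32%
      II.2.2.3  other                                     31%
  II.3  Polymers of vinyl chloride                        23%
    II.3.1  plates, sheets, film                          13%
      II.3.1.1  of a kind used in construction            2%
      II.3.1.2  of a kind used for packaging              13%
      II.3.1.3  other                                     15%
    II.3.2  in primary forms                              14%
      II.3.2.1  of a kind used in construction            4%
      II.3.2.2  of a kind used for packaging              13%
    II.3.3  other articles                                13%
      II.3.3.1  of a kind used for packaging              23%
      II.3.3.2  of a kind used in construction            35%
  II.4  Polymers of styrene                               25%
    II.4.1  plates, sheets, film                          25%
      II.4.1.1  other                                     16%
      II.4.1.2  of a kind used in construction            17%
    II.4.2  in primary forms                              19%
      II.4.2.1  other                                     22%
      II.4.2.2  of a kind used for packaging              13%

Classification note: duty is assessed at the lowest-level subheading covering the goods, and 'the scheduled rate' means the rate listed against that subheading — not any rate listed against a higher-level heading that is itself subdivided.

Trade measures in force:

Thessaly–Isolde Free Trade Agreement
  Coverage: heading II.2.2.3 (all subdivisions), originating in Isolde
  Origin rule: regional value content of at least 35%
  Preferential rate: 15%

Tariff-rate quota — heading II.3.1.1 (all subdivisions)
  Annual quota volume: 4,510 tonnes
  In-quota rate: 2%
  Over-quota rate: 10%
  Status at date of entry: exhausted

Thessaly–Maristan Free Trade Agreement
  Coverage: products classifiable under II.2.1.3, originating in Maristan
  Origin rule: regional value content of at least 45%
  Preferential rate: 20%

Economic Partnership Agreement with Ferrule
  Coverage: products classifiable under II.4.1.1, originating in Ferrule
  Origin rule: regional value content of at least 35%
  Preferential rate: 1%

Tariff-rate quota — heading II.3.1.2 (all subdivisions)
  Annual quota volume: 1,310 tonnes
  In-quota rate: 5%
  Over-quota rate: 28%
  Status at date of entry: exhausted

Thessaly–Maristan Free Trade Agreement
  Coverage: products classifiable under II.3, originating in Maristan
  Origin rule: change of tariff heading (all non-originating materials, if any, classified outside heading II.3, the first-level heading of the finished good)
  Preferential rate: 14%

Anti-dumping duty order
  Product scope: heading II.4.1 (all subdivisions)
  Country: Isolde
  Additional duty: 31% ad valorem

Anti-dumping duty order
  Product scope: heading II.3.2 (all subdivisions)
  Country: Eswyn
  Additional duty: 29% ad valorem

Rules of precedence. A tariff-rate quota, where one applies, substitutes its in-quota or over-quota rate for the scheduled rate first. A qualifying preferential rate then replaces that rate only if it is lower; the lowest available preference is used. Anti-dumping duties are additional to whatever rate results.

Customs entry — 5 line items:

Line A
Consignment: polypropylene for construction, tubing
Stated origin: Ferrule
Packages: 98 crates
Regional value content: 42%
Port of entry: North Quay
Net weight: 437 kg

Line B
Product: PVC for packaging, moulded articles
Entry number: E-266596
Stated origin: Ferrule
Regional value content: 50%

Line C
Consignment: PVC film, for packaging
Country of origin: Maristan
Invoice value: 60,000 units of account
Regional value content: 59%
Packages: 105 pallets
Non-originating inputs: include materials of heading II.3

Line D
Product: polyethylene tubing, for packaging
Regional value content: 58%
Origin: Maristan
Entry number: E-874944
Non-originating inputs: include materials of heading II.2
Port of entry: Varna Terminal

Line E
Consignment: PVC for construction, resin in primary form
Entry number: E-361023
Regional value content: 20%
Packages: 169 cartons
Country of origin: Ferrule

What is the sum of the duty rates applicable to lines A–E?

Line A: polypropylene → II.1; tubing → II.1.1; for construction → II.1.1.1. Scheduled 31%. Ferrule agreement on II.4.1.1: II.1.1.1 not covered. → 31%.
Line B: PVC → II.3; moulded articles → II.3.3; for packaging → II.3.3.1. Scheduled 23%. Ferrule agreement on II.4.1.1: II.3.3.1 not covered. → 23%.
Line C: PVC → II.3; film → II.3.1; for packaging → II.3.1.2. Scheduled 13%. quota on II.3.1.2 exhausted → over-quota 28%; Maristan agreement on II.2.1.3: II.3.1.2 not covered; Maristan agreement on II.3: CTH not met. → 28%.
Line D: polyethylene → II.2; tubing → II.2.1; for packaging → II.2.1.1. Scheduled 23%. Maristan agreement on II.2.1.3: II.2.1.1 not covered; Maristan agreement on II.3: II.2.1.1 not covered. → 23%.
Line E: PVC → II.3; resin in primary form → II.3.2; for construction → II.3.2.1. Scheduled 4%. Ferrule agreement on II.4.1.1: II.3.2.1 not covered. → 4%.
Sum: 31% + 23% + 28% + 23% + 4% = 109%.

109%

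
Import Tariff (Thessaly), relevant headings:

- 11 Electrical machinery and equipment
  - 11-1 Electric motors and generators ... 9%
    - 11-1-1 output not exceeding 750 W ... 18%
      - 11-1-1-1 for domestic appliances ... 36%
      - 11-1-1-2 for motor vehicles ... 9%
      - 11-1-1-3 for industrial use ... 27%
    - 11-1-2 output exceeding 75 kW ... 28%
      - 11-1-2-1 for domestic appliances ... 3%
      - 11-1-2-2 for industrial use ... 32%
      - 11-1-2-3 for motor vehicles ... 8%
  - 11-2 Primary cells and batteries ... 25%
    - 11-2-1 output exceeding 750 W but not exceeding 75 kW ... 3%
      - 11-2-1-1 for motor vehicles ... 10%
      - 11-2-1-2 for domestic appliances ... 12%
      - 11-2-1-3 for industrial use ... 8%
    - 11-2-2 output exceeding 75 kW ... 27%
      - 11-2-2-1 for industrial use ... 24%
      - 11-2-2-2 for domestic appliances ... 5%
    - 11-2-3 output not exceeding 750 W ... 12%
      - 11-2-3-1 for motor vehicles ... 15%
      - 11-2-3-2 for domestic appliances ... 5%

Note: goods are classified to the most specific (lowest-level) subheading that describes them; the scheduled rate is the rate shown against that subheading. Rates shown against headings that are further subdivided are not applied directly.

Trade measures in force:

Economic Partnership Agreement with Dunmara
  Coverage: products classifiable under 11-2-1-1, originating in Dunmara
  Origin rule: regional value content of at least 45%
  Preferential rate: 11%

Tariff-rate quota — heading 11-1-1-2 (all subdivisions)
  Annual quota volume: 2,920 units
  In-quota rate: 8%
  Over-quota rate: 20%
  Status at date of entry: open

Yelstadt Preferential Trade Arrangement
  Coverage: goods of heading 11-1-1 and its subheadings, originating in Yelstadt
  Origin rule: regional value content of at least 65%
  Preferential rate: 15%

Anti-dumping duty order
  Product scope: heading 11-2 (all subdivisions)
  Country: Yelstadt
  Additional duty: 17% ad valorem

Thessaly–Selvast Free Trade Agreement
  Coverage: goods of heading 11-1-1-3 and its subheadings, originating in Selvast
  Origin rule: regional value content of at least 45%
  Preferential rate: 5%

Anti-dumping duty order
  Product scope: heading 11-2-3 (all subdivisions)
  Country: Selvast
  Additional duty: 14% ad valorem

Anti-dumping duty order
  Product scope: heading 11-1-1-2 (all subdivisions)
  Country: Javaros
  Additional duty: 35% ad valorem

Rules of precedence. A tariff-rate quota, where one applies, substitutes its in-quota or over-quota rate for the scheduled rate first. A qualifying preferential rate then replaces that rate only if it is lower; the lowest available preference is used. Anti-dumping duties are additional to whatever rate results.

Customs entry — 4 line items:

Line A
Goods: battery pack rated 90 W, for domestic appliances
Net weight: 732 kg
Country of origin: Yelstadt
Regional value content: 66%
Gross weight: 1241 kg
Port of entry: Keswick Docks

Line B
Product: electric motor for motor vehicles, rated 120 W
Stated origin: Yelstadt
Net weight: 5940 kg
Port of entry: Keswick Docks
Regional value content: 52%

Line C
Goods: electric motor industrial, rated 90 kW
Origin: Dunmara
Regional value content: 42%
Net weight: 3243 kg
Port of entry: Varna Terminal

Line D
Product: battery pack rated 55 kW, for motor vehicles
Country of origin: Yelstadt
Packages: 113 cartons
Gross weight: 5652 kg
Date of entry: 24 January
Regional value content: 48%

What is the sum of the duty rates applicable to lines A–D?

89%

Line A: battery pack → 11-2; rated 90 W → 11-2-3; for domestic appliances → 11-2-3-2. Scheduled 5%. Yelstadt agreement on 11-1-1: 11-2-3-2 not covered; anti-dumping (Yelstadt, 11-2): +17%; total 5% + 17% = 22%. → 22%.
Line B: electric motor → 11-1; rated 120 W → 11-1-1; for motor vehicles → 11-1-1-2. Scheduled 9%. quota on 11-1-1-2 open → in-quota 8%; Yelstadt agreement on 11-1-1: RVC < 65%. → 8%.
Line C: electric motor → 11-1; rated 90 kW → 11-1-2; industrial → 11-1-2-2. Scheduled 32%. Dunmara agreement on 11-2-1-1: 11-1-2-2 not covered. → 32%.
Line D: battery pack → 11-2; rated 55 kW → 11-2-1; for motor vehicles → 11-2-1-1. Scheduled 10%. Yelstadt agreement on 11-1-1: 11-2-1-1 not covered; anti-dumping (Yelstadt, 11-2): +17%; total 10% + 17% = 27%. → 27%.
Sum: 22% + 8% + 32% + 27% = 89%.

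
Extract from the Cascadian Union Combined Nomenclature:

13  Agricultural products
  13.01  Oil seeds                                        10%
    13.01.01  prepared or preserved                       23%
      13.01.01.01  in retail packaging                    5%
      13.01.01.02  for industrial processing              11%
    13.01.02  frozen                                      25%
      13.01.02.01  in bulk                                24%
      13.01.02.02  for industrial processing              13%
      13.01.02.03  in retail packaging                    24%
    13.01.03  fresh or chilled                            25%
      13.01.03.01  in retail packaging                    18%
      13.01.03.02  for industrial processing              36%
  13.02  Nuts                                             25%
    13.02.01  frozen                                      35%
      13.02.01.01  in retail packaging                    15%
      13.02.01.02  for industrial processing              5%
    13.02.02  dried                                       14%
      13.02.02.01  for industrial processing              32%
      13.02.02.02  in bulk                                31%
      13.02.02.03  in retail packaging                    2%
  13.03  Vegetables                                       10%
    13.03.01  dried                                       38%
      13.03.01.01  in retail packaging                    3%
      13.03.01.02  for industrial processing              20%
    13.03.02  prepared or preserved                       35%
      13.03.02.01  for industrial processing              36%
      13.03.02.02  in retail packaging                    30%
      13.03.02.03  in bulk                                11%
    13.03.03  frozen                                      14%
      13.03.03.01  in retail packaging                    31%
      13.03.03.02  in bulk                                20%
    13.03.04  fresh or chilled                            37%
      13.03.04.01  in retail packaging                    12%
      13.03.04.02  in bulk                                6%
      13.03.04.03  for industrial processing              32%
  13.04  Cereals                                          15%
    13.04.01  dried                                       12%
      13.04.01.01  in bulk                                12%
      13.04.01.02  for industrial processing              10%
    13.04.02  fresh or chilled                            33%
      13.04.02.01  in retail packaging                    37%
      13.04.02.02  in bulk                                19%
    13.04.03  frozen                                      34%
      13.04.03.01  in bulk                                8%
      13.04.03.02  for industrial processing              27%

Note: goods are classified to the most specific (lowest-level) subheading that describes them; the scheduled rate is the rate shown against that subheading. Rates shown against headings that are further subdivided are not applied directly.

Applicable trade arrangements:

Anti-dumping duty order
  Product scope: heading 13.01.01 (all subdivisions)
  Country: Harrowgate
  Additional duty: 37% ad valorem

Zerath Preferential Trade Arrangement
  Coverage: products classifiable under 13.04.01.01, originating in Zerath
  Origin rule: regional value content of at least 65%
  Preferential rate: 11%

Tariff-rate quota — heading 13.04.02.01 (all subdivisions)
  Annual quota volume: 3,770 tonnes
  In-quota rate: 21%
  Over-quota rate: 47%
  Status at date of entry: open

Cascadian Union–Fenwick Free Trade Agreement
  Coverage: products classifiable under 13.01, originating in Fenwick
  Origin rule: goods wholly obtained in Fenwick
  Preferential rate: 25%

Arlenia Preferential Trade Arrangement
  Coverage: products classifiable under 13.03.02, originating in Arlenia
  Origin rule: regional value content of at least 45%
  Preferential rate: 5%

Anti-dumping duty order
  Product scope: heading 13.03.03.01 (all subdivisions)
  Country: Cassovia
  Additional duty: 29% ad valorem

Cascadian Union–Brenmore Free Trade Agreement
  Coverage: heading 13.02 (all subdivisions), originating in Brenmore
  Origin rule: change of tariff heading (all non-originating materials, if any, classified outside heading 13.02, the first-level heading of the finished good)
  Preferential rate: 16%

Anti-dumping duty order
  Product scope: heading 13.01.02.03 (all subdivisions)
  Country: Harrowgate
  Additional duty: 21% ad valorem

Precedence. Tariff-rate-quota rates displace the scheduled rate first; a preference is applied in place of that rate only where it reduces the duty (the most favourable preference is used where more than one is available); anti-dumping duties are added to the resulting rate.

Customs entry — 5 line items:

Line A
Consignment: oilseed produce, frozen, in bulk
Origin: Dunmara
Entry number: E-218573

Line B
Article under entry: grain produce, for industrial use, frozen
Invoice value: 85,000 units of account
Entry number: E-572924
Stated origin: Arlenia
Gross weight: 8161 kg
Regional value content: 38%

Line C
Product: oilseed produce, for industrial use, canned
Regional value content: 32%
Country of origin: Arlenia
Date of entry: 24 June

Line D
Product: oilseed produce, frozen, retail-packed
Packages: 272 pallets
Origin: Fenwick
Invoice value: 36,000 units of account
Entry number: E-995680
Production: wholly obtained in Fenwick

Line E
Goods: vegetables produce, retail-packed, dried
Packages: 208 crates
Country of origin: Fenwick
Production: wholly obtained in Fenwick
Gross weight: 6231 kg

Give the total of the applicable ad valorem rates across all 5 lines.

89%

Line A: oilseed → 13.01; frozen → 13.01.02; in bulk → 13.01.02.01. Scheduled 24%. No special measure applies. → 24%.
Line B: grain → 13.04; frozen → 13.04.03; for industrial use → 13.04.03.02. Scheduled 27%. Arlenia agreement on 13.03.02: 13.04.03.02 not covered. → 27%.
Line C: oilseed → 13.01; canned → 13.01.01; for industrial use → 13.01.01.02. Scheduled 11%. Arlenia agreement on 13.03.02: 13.01.01.02 not covered. → 11%.
Line D: oilseed → 13.01; frozen → 13.01.02; retail-packed → 13.01.02.03. Scheduled 24%. Fenwick agreement on 13.01: wholly obtained → 25% available; preference 25% not lower than 24% → no reduction. → 24%.
Line E: vegetables → 13.03; dried → 13.03.01; retail-packed → 13.03.01.01. Scheduled 3%. Fenwick agreement on 13.01: 13.03.01.01 not covered. → 3%.
Sum: 24% + 27% + 11% + 24% + 3% = 89%.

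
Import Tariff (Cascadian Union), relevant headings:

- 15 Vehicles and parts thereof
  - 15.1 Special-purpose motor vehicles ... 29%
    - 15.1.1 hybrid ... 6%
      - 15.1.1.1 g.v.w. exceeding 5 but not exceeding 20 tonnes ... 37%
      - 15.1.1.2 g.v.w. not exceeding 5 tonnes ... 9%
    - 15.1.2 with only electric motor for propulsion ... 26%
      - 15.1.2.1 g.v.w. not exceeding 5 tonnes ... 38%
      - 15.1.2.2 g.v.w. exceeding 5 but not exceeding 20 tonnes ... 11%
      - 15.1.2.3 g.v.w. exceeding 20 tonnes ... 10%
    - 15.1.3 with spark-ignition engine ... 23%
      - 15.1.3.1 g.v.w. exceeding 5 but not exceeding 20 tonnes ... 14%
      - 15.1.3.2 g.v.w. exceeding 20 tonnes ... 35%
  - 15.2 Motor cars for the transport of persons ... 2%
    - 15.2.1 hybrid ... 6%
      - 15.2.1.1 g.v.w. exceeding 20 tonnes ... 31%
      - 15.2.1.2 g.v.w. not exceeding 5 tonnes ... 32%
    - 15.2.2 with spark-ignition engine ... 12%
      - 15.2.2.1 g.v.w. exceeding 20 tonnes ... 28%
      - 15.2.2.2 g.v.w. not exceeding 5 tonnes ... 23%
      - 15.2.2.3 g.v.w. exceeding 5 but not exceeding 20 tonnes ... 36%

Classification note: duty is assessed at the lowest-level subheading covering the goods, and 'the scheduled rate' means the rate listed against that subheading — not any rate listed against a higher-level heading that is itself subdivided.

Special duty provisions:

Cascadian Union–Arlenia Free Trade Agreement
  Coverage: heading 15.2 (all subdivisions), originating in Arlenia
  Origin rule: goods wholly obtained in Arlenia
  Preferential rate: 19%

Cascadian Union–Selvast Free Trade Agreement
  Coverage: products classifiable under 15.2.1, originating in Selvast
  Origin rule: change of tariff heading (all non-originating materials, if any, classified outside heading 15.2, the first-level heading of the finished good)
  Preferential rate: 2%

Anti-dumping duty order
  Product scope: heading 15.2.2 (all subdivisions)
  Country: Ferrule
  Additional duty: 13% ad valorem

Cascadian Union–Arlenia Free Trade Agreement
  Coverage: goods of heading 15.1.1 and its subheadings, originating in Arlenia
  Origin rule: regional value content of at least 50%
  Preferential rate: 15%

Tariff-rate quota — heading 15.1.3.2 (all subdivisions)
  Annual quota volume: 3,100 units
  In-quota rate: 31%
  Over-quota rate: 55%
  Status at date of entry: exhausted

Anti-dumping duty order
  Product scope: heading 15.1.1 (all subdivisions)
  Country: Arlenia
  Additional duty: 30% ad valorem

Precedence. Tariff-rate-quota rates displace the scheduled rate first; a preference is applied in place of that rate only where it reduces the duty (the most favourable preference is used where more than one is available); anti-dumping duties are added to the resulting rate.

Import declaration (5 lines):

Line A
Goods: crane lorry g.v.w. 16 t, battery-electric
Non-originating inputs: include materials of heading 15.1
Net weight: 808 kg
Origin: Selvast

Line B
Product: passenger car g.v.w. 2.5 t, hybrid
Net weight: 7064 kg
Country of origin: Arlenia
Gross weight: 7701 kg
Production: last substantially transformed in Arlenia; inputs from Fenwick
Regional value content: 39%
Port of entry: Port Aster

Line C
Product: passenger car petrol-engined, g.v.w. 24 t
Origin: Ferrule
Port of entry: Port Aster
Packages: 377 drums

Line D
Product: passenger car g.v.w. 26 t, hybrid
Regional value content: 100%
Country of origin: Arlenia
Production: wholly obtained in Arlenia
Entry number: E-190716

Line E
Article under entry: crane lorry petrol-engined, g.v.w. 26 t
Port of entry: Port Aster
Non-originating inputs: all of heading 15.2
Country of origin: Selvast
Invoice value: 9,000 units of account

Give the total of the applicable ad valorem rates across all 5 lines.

Line A: crane lorry → 15.1; battery-electric → 15.1.2; g.v.w. 16 t → 15.1.2.2. Scheduled 11%. Selvast agreement on 15.2.1: 15.1.2.2 not covered. → 11%.
Line B: passenger car → 15.2; hybrid → 15.2.1; g.v.w. 2.5 t → 15.2.1.2. Scheduled 32%. Arlenia agreement on 15.2: not wholly obtained; Arlenia agreement on 15.1.1: 15.2.1.2 not covered. → 32%.
Line C: passenger car → 15.2; petrol-engined → 15.2.2; g.v.w. 24 t → 15.2.2.1. Scheduled 28%. anti-dumping (Ferrule, 15.2.2): +13%; total 28% + 13% = 41%. → 41%.
Line D: passenger car → 15.2; hybrid → 15.2.1; g.v.w. 26 t → 15.2.1.1. Scheduled 31%. Arlenia agreement on 15.2: wholly obtained → 19% available; Arlenia agreement on 15.1.1: 15.2.1.1 not covered; preferential 19%. → 19%.
Line E: crane lorry → 15.1; petrol-engined → 15.1.3; g.v.w. 26 t → 15.1.3.2. Scheduled 35%. quota on 15.1.3.2 exhausted → over-quota 55%; Selvast agreement on 15.2.1: 15.1.3.2 not covered. → 55%.
Sum: 11% + 32% + 41% + 19% + 55% = 158%.

158%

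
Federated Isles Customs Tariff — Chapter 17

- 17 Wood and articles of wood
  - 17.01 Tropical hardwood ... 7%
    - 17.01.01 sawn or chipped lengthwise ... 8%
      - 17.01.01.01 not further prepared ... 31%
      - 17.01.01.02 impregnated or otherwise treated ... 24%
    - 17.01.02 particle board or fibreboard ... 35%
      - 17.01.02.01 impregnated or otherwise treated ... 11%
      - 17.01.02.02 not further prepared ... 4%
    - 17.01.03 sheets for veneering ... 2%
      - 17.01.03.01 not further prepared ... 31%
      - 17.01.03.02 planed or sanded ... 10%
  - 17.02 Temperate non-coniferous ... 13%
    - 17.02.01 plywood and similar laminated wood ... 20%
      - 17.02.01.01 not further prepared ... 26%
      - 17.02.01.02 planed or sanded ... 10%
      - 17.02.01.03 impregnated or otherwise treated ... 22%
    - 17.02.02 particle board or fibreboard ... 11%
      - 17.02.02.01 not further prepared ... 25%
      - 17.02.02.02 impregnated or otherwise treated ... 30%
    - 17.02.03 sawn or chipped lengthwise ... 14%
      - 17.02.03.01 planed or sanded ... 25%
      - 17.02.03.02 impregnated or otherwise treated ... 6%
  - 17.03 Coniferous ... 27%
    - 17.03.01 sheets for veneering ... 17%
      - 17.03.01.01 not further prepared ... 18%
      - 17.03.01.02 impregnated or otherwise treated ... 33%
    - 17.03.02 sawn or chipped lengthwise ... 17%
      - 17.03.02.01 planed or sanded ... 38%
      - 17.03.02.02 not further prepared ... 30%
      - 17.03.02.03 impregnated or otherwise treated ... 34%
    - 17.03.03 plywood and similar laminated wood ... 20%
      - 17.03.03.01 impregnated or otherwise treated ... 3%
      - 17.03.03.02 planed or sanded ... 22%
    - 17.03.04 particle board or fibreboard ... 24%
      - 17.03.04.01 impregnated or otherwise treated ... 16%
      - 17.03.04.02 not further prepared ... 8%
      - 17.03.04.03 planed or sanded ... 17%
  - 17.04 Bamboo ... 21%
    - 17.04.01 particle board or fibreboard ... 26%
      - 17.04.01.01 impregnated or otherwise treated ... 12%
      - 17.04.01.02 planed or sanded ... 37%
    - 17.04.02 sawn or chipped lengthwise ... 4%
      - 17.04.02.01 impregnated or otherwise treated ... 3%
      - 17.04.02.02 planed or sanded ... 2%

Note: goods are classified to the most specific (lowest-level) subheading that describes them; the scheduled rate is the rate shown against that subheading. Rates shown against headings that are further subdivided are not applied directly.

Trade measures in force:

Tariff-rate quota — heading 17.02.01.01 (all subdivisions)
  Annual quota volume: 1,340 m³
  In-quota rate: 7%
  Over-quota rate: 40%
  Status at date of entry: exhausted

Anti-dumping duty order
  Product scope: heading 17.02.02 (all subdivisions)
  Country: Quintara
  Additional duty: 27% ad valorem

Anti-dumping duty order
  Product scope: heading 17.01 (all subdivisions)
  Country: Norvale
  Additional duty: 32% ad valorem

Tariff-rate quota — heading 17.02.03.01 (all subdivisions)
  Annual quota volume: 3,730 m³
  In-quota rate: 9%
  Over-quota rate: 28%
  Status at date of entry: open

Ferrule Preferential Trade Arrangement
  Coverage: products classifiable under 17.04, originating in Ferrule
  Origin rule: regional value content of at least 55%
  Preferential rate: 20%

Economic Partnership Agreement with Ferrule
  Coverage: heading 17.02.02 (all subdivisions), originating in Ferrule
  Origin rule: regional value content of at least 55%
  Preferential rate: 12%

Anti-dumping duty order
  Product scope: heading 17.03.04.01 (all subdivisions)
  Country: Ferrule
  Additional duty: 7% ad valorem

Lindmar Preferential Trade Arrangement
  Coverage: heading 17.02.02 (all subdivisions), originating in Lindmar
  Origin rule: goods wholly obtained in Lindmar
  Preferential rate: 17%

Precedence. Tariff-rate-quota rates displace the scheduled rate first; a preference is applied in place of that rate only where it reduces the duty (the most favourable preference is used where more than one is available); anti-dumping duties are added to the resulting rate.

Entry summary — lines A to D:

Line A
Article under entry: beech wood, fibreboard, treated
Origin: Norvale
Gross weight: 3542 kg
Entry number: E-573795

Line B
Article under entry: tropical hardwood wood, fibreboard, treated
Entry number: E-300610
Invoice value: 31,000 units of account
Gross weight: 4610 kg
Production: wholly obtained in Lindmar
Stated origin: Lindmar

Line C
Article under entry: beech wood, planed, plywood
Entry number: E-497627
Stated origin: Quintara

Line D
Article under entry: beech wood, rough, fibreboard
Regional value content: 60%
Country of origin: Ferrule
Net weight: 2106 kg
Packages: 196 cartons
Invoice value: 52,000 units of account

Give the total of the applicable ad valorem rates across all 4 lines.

Line A: beech → 17.02; fibreboard → 17.02.02; treated → 17.02.02.02. Scheduled 30%. No special measure applies. → 30%.
Line B: tropical hardwood → 17.01; fibreboard → 17.01.02; treated → 17.01.02.01. Scheduled 11%. Lindmar agreement on 17.02.02: 17.01.02.01 not covered. → 11%.
Line C: beech → 17.02; plywood → 17.02.01; planed → 17.02.01.02. Scheduled 10%. No special measure applies. → 10%.
Line D: beech → 17.02; fibreboard → 17.02.02; rough → 17.02.02.01. Scheduled 25%. Ferrule agreement on 17.04: 17.02.02.01 not covered; Ferrule agreement on 17.02.02: RVC ≥ 55% → 12% available; preferential 12%. → 12%.
Sum: 30% + 11% + 10% + 12% = 63%.

63%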